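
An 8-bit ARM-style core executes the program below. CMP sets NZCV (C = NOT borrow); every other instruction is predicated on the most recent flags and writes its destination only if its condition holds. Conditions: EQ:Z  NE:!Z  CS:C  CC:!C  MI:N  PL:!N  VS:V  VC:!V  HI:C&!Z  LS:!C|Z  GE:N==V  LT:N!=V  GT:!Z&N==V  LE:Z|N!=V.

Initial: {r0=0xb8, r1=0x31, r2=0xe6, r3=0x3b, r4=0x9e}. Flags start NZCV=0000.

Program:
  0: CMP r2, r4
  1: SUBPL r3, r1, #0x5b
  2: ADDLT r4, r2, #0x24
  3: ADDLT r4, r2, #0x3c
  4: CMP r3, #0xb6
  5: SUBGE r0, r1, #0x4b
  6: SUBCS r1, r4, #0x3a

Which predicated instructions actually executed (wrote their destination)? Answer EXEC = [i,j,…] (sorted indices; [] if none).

EXEC = [1,5,6]

0: ✓ CMP  NZCV=0010
1: ✓ SUBPL  r3←0xd6
2: · ADDLT
3: · ADDLT
4: ✓ CMP  NZCV=0010
5: ✓ SUBGE  r0←0xe6
6: ✓ SUBCS  r1←0x64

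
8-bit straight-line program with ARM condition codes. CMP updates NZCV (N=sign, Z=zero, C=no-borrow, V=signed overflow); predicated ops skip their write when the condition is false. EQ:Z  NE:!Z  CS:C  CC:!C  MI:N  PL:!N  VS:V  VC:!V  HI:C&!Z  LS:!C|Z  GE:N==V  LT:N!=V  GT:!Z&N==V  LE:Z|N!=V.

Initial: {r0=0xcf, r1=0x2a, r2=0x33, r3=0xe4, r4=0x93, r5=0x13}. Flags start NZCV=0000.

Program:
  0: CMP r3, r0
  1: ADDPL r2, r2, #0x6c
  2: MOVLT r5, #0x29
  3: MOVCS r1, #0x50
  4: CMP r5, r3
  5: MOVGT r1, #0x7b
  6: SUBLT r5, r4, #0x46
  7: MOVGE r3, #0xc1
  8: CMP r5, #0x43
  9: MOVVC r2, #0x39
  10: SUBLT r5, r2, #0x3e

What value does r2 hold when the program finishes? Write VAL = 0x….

0: ✓ CMP  NZCV=0010
1: ✓ ADDPL  r2←0x9f
2: · MOVLT
3: ✓ MOVCS  r1←0x50
4: ✓ CMP  NZCV=0000
5: ✓ MOVGT  r1←0x7b
6: · SUBLT
7: ✓ MOVGE  r3←0xc1
8: ✓ CMP  NZCV=1000
9: ✓ MOVVC  r2←0x39
10: ✓ SUBLT  r5←0xfb

VAL = 0x39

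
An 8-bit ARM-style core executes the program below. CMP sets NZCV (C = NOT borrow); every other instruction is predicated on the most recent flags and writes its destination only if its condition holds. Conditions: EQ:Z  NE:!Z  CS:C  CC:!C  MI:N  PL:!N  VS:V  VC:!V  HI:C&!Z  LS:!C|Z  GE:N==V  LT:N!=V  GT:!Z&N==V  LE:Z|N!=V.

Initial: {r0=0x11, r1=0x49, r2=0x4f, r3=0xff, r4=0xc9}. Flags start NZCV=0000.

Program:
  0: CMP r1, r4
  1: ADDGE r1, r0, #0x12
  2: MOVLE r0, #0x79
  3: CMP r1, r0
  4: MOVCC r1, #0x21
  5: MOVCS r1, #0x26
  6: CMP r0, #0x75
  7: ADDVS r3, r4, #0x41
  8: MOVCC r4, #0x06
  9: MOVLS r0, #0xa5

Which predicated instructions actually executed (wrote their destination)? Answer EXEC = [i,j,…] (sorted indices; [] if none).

[0] flags=1001 → (cmp)
[1] flags=1001 GE?T → r1=0x23
[2] flags=1001 LE?F → skip
[3] flags=0010 → (cmp)
[4] flags=0010 CC?F → skip
[5] flags=0010 CS?T → r1=0x26
[6] flags=1000 → (cmp)
[7] flags=1000 VS?F → skip
[8] flags=1000 CC?T → r4=0x06
[9] flags=1000 LS?T → r0=0xa5

EXEC = [1,5,8,9]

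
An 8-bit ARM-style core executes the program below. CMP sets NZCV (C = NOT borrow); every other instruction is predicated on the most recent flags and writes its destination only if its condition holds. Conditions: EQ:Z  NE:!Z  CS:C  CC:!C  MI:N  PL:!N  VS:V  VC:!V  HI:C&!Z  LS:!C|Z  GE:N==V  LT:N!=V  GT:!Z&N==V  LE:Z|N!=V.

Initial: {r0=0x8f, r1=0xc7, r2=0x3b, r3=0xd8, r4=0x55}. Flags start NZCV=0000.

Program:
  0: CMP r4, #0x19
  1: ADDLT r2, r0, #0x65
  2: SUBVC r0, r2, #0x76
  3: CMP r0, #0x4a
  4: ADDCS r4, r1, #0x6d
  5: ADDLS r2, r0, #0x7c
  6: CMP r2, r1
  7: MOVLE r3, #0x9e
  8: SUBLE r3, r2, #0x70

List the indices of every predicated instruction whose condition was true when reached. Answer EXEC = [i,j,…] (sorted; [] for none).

EXEC = [2,4]

[0] flags=0010 → (cmp)
[1] flags=0010 LT?F → skip
[2] flags=0010 VC?T → r0=0xc5
[3] flags=0011 → (cmp)
[4] flags=0011 CS?T → r4=0x34
[5] flags=0011 LS?F → skip
[6] flags=0000 → (cmp)
[7] flags=0000 LE?F → skip
[8] flags=0000 LE?F → skip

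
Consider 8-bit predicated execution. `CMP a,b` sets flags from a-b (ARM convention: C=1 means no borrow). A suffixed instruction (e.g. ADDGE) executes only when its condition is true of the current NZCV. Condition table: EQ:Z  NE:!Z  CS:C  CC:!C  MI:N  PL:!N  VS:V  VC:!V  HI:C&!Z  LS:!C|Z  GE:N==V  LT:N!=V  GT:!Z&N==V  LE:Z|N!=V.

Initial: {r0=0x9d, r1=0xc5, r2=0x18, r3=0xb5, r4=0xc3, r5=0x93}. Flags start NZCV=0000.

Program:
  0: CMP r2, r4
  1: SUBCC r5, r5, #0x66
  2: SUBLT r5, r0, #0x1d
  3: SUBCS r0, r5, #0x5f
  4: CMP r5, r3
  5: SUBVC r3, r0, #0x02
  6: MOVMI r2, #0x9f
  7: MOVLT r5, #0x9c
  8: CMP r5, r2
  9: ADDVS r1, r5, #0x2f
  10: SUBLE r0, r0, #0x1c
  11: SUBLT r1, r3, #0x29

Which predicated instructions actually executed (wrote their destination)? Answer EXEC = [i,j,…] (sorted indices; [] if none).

0: ✓ CMP  NZCV=0000
1: ✓ SUBCC  r5←0x2d
2: · SUBLT
3: · SUBCS
4: ✓ CMP  NZCV=0000
5: ✓ SUBVC  r3←0x9b
6: · MOVMI
7: · MOVLT
8: ✓ CMP  NZCV=0010
9: · ADDVS
10: · SUBLE
11: · SUBLT

EXEC = [1,5]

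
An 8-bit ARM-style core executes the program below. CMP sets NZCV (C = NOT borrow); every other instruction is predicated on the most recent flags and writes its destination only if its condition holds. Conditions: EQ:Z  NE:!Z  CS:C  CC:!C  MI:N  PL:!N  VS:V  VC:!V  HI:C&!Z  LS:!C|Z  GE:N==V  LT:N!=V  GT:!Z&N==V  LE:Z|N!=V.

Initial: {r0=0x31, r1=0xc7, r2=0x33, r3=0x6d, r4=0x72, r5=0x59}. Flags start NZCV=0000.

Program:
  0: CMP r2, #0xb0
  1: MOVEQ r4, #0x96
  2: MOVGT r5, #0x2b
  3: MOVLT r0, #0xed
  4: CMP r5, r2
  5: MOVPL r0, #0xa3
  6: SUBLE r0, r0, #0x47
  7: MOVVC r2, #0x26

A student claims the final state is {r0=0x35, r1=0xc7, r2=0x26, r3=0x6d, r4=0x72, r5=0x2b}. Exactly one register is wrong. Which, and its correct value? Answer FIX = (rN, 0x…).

FIX = (r0, 0xea)

0: ✓ CMP  NZCV=1001
1: · MOVEQ
2: ✓ MOVGT  r5←0x2b
3: · MOVLT
4: ✓ CMP  NZCV=1000
5: · MOVPL
6: ✓ SUBLE  r0←0xea
7: ✓ MOVVC  r2←0x26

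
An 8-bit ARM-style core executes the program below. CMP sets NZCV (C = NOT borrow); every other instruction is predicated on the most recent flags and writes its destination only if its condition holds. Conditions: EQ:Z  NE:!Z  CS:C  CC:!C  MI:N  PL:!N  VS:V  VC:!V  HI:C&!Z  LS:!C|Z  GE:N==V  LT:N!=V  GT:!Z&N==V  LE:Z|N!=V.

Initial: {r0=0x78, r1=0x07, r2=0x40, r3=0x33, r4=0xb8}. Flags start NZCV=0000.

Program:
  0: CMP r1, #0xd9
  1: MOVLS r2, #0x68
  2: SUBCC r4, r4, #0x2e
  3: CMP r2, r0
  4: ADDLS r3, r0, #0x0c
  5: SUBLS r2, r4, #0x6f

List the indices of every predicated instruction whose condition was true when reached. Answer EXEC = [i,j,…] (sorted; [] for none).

0: ✓ CMP  NZCV=0000
1: ✓ MOVLS  r2←0x68
2: ✓ SUBCC  r4←0x8a
3: ✓ CMP  NZCV=1000
4: ✓ ADDLS  r3←0x84
5: ✓ SUBLS  r2←0x1b

EXEC = [1,2,4,5]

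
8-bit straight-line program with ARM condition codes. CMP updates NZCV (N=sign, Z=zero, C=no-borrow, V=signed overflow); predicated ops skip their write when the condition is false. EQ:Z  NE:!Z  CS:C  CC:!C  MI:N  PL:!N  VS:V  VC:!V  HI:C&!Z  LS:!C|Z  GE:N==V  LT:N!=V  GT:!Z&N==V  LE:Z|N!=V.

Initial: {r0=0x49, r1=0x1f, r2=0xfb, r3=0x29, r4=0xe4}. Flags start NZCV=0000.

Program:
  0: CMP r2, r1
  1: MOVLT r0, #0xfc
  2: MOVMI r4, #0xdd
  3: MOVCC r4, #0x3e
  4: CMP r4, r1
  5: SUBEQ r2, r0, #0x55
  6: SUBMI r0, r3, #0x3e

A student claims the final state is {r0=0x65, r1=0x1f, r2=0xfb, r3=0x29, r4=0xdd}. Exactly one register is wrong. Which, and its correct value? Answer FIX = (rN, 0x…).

0: ✓ CMP  NZCV=1010
1: ✓ MOVLT  r0←0xfc
2: ✓ MOVMI  r4←0xdd
3: · MOVCC
4: ✓ CMP  NZCV=1010
5: · SUBEQ
6: ✓ SUBMI  r0←0xeb

FIX = (r0, 0xeb)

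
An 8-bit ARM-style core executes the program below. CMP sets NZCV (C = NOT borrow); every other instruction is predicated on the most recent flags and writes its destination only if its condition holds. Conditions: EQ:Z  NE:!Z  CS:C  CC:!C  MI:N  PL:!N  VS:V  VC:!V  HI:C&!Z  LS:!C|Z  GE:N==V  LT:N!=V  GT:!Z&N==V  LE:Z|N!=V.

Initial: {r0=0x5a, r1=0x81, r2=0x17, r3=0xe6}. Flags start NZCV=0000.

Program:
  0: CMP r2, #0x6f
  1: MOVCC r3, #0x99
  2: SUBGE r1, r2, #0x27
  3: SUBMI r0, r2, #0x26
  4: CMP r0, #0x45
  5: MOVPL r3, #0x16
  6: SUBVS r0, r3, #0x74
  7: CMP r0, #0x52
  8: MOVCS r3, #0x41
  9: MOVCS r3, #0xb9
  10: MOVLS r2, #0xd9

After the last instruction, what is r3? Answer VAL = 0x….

VAL = 0xb9

[0] flags=1000 → (cmp)
[1] flags=1000 CC?T → r3=0x99
[2] flags=1000 GE?F → skip
[3] flags=1000 MI?T → r0=0xf1
[4] flags=1010 → (cmp)
[5] flags=1010 PL?F → skip
[6] flags=1010 VS?F → skip
[7] flags=1010 → (cmp)
[8] flags=1010 CS?T → r3=0x41
[9] flags=1010 CS?T → r3=0xb9
[10] flags=1010 LS?F → skip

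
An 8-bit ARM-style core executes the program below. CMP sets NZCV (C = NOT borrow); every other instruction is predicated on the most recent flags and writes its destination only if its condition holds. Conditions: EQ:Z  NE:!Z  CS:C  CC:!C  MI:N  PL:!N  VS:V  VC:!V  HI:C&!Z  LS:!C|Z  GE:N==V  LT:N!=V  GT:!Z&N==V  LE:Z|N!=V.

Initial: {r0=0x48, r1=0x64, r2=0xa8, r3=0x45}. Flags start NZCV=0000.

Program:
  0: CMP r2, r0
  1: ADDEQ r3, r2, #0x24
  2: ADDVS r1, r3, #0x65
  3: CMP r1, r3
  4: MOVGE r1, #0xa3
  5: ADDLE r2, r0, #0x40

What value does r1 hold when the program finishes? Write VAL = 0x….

0: ✓ CMP  NZCV=0011
1: · ADDEQ
2: ✓ ADDVS  r1←0xaa
3: ✓ CMP  NZCV=0011
4: · MOVGE
5: ✓ ADDLE  r2←0x88

VAL = 0xaa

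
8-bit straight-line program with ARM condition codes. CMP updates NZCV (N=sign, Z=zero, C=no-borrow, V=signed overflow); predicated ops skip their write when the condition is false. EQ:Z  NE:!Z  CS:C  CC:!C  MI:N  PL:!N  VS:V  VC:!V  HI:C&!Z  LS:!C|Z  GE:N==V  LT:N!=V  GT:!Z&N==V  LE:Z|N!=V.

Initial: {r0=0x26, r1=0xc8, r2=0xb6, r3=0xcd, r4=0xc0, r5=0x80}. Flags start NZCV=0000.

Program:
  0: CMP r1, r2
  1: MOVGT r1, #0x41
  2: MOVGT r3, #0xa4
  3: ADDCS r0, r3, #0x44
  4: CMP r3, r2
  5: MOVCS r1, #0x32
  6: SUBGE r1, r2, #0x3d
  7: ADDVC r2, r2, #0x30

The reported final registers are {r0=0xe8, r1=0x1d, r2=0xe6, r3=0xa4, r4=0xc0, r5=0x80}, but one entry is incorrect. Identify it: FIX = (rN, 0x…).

FIX = (r1, 0x41)

[0] flags=0010 → (cmp)
[1] flags=0010 GT?T → r1=0x41
[2] flags=0010 GT?T → r3=0xa4
[3] flags=0010 CS?T → r0=0xe8
[4] flags=1000 → (cmp)
[5] flags=1000 CS?F → skip
[6] flags=1000 GE?F → skip
[7] flags=1000 VC?T → r2=0xe6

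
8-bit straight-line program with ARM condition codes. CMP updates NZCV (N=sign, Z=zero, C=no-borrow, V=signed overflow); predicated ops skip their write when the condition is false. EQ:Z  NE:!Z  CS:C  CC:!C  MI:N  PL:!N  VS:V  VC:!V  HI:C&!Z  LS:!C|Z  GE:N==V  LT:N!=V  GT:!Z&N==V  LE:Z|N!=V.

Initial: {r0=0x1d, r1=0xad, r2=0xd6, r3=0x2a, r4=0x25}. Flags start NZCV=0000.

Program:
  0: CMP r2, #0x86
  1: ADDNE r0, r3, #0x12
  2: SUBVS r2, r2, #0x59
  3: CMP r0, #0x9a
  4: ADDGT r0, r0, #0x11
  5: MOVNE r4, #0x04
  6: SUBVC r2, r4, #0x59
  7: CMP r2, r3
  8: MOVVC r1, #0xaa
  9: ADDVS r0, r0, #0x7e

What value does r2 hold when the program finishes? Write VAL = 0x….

0: ✓ CMP  NZCV=0010
1: ✓ ADDNE  r0←0x3c
2: · SUBVS
3: ✓ CMP  NZCV=1001
4: ✓ ADDGT  r0←0x4d
5: ✓ MOVNE  r4←0x04
6: · SUBVC
7: ✓ CMP  NZCV=1010
8: ✓ MOVVC  r1←0xaa
9: · ADDVS

VAL = 0xd6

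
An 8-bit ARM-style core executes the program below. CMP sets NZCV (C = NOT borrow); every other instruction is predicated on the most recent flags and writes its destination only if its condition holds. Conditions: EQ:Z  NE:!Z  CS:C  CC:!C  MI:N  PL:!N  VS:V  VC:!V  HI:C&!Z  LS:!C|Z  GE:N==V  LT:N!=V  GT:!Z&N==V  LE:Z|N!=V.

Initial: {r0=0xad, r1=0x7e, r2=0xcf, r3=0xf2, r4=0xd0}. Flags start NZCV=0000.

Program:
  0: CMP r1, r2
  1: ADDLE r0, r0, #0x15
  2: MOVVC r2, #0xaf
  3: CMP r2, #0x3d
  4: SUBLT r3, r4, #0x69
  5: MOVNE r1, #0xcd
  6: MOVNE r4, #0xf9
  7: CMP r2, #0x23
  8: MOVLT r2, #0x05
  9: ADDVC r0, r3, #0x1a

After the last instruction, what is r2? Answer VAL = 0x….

[0] flags=1001 → (cmp)
[1] flags=1001 LE?F → skip
[2] flags=1001 VC?F → skip
[3] flags=1010 → (cmp)
[4] flags=1010 LT?T → r3=0x67
[5] flags=1010 NE?T → r1=0xcd
[6] flags=1010 NE?T → r4=0xf9
[7] flags=1010 → (cmp)
[8] flags=1010 LT?T → r2=0x05
[9] flags=1010 VC?T → r0=0x81

VAL = 0x05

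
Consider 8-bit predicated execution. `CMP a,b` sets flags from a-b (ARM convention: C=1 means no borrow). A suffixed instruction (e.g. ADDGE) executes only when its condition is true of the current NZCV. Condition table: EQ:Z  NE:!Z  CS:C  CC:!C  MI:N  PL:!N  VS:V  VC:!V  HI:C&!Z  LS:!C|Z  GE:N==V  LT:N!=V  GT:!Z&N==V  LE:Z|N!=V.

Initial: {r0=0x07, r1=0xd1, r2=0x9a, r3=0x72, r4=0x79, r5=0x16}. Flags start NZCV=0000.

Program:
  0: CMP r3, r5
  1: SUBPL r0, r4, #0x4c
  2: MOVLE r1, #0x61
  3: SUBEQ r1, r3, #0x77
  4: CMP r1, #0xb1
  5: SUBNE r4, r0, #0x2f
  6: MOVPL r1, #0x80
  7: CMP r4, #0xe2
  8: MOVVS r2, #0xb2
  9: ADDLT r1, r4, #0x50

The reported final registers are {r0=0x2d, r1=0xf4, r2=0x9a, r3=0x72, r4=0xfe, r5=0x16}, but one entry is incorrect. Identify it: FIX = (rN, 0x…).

FIX = (r1, 0x80)

[0] flags=0010 → (cmp)
[1] flags=0010 PL?T → r0=0x2d
[2] flags=0010 LE?F → skip
[3] flags=0010 EQ?F → skip
[4] flags=0010 → (cmp)
[5] flags=0010 NE?T → r4=0xfe
[6] flags=0010 PL?T → r1=0x80
[7] flags=0010 → (cmp)
[8] flags=0010 VS?F → skip
[9] flags=0010 LT?F → skip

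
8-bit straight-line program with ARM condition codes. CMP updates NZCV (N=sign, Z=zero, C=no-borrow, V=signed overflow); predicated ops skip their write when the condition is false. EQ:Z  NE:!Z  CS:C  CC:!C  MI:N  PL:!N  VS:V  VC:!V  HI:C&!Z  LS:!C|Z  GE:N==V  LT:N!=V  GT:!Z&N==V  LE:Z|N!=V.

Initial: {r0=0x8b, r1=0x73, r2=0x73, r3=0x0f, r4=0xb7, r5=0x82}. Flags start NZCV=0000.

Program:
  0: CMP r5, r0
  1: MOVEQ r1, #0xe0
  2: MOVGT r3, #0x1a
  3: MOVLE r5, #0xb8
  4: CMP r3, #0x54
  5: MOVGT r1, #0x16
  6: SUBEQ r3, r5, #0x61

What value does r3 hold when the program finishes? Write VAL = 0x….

VAL = 0x0f

[0] flags=1000 → (cmp)
[1] flags=1000 EQ?F → skip
[2] flags=1000 GT?F → skip
[3] flags=1000 LE?T → r5=0xb8
[4] flags=1000 → (cmp)
[5] flags=1000 GT?F → skip
[6] flags=1000 EQ?F → skip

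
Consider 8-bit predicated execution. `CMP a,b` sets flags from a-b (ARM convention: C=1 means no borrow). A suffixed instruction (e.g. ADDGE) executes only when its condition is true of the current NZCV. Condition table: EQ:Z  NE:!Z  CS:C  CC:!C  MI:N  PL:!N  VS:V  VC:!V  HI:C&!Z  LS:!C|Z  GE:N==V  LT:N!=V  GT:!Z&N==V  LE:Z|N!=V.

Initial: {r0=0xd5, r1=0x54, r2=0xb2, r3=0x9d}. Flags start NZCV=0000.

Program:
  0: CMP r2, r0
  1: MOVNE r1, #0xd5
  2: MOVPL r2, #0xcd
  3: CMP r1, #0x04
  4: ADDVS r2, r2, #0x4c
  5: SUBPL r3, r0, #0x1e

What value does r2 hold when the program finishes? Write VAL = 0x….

VAL = 0xb2

[0] flags=1000 → (cmp)
[1] flags=1000 NE?T → r1=0xd5
[2] flags=1000 PL?F → skip
[3] flags=1010 → (cmp)
[4] flags=1010 VS?F → skip
[5] flags=1010 PL?F → skip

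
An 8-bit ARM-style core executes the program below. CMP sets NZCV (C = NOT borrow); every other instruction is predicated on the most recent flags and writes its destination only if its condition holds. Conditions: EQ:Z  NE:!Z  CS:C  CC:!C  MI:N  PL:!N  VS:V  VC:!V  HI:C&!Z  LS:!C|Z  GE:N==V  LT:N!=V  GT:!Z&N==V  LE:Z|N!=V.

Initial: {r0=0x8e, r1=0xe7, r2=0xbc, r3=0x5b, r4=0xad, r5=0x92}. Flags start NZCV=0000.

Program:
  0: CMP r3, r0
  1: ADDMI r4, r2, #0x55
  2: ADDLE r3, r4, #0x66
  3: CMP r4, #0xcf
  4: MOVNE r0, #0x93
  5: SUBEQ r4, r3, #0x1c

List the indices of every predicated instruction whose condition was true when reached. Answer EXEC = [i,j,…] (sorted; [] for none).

EXEC = [1,4]

[0] flags=1001 → (cmp)
[1] flags=1001 MI?T → r4=0x11
[2] flags=1001 LE?F → skip
[3] flags=0000 → (cmp)
[4] flags=0000 NE?T → r0=0x93
[5] flags=0000 EQ?F → skip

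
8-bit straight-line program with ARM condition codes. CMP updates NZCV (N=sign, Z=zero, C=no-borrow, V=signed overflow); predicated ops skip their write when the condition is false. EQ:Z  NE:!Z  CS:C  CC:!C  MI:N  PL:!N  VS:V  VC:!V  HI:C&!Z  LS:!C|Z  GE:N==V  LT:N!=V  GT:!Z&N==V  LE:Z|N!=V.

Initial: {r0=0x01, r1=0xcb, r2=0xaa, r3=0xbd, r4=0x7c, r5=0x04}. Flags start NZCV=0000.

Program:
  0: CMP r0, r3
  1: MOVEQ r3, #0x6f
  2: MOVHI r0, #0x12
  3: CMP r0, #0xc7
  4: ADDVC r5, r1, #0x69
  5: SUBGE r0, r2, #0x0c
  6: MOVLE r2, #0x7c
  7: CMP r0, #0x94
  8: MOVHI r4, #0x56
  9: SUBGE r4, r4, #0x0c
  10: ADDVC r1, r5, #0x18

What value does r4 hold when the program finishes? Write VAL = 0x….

VAL = 0x4a

[0] flags=0000 → (cmp)
[1] flags=0000 EQ?F → skip
[2] flags=0000 HI?F → skip
[3] flags=0000 → (cmp)
[4] flags=0000 VC?T → r5=0x34
[5] flags=0000 GE?T → r0=0x9e
[6] flags=0000 LE?F → skip
[7] flags=0010 → (cmp)
[8] flags=0010 HI?T → r4=0x56
[9] flags=0010 GE?T → r4=0x4a
[10] flags=0010 VC?T → r1=0x4c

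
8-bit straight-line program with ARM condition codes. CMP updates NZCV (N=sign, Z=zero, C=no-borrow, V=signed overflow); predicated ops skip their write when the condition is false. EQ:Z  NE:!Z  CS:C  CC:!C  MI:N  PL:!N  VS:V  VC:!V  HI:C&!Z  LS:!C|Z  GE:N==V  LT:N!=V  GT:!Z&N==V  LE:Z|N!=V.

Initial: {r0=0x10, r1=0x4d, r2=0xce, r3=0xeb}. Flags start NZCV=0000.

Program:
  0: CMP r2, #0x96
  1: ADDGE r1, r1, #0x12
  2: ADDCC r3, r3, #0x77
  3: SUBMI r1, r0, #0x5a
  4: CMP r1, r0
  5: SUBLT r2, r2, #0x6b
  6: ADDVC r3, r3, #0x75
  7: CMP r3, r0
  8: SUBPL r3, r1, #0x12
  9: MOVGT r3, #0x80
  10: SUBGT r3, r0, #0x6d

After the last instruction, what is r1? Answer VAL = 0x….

VAL = 0x5f

[0] flags=0010 → (cmp)
[1] flags=0010 GE?T → r1=0x5f
[2] flags=0010 CC?F → skip
[3] flags=0010 MI?F → skip
[4] flags=0010 → (cmp)
[5] flags=0010 LT?F → skip
[6] flags=0010 VC?T → r3=0x60
[7] flags=0010 → (cmp)
[8] flags=0010 PL?T → r3=0x4d
[9] flags=0010 GT?T → r3=0x80
[10] flags=0010 GT?T → r3=0xa3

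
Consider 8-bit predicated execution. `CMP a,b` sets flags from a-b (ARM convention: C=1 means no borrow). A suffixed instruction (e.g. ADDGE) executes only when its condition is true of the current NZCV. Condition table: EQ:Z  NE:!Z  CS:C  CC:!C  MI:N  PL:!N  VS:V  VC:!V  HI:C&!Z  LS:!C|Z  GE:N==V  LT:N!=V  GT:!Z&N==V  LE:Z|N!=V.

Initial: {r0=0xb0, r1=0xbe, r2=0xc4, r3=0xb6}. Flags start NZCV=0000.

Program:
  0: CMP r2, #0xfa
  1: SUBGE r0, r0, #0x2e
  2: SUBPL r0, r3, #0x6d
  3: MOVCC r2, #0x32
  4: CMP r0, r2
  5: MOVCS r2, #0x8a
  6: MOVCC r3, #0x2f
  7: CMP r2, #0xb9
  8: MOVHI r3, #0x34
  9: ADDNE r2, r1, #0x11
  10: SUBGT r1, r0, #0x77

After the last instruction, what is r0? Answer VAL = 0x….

VAL = 0xb0

[0] flags=1000 → (cmp)
[1] flags=1000 GE?F → skip
[2] flags=1000 PL?F → skip
[3] flags=1000 CC?T → r2=0x32
[4] flags=0011 → (cmp)
[5] flags=0011 CS?T → r2=0x8a
[6] flags=0011 CC?F → skip
[7] flags=1000 → (cmp)
[8] flags=1000 HI?F → skip
[9] flags=1000 NE?T → r2=0xcf
[10] flags=1000 GT?F → skip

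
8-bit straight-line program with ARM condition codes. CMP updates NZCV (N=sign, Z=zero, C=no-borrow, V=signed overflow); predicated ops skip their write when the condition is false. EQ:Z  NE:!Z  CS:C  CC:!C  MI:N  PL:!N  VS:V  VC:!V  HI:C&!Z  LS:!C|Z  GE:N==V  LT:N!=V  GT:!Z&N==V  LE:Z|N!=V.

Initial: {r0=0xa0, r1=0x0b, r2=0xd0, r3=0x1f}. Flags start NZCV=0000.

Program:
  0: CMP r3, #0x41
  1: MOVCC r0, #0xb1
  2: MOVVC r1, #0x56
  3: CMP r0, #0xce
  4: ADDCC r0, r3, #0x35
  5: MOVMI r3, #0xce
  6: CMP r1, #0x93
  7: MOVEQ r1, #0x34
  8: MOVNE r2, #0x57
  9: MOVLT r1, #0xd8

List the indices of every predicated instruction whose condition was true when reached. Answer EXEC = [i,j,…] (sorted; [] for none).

EXEC = [1,2,4,5,8]

0: ✓ CMP  NZCV=1000
1: ✓ MOVCC  r0←0xb1
2: ✓ MOVVC  r1←0x56
3: ✓ CMP  NZCV=1000
4: ✓ ADDCC  r0←0x54
5: ✓ MOVMI  r3←0xce
6: ✓ CMP  NZCV=1001
7: · MOVEQ
8: ✓ MOVNE  r2←0x57
9: · MOVLT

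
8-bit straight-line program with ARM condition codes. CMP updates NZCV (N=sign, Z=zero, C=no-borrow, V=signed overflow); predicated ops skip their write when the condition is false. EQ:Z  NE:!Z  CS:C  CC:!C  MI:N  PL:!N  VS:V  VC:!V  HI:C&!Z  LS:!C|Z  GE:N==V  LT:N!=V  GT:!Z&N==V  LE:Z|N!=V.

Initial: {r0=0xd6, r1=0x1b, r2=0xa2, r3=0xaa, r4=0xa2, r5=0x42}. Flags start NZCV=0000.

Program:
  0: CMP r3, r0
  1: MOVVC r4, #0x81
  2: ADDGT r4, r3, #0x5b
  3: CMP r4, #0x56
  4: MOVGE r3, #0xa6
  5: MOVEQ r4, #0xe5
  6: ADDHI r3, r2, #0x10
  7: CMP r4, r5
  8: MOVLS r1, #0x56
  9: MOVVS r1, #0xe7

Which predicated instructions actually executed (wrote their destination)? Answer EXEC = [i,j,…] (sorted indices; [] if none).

EXEC = [1,6,9]

0: ✓ CMP  NZCV=1000
1: ✓ MOVVC  r4←0x81
2: · ADDGT
3: ✓ CMP  NZCV=0011
4: · MOVGE
5: · MOVEQ
6: ✓ ADDHI  r3←0xb2
7: ✓ CMP  NZCV=0011
8: · MOVLS
9: ✓ MOVVS  r1←0xe7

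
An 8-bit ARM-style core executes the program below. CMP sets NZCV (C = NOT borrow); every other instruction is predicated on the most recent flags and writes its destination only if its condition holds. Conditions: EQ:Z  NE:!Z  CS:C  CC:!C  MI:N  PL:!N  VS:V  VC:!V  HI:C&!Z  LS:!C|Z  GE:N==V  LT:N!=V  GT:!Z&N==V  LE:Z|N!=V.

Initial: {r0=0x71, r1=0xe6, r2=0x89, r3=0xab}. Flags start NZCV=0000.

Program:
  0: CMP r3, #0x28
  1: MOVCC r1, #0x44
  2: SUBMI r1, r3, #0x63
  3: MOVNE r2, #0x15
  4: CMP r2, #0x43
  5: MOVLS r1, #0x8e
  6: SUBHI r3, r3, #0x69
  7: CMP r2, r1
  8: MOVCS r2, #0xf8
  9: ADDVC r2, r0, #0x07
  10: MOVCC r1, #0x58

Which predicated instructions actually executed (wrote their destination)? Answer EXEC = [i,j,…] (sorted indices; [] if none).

EXEC = [2,3,5,10]

[0] flags=1010 → (cmp)
[1] flags=1010 CC?F → skip
[2] flags=1010 MI?T → r1=0x48
[3] flags=1010 NE?T → r2=0x15
[4] flags=1000 → (cmp)
[5] flags=1000 LS?T → r1=0x8e
[6] flags=1000 HI?F → skip
[7] flags=1001 → (cmp)
[8] flags=1001 CS?F → skip
[9] flags=1001 VC?F → skip
[10] flags=1001 CC?T → r1=0x58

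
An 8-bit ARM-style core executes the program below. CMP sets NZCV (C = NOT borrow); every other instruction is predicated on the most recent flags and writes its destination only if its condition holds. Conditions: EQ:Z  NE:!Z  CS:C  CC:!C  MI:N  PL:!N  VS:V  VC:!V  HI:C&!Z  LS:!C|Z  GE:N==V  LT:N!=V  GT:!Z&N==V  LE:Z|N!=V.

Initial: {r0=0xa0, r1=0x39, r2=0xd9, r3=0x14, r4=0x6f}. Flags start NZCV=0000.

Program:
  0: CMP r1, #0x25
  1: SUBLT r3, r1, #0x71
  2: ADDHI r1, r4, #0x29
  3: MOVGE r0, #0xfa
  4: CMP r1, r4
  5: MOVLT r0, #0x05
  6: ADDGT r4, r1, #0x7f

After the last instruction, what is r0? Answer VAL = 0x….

VAL = 0x05

[0] flags=0010 → (cmp)
[1] flags=0010 LT?F → skip
[2] flags=0010 HI?T → r1=0x98
[3] flags=0010 GE?T → r0=0xfa
[4] flags=0011 → (cmp)
[5] flags=0011 LT?T → r0=0x05
[6] flags=0011 GT?F → skip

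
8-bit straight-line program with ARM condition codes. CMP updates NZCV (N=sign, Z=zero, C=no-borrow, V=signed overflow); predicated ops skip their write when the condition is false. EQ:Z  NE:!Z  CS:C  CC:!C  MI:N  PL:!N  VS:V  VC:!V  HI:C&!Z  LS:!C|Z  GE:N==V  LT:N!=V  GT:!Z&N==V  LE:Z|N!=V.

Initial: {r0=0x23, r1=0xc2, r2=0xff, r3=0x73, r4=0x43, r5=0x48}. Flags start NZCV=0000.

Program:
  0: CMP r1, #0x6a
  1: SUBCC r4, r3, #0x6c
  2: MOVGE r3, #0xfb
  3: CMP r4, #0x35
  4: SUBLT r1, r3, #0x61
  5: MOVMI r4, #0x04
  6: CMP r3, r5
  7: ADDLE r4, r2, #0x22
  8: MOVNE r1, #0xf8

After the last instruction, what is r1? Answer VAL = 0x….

[0] flags=0011 → (cmp)
[1] flags=0011 CC?F → skip
[2] flags=0011 GE?F → skip
[3] flags=0010 → (cmp)
[4] flags=0010 LT?F → skip
[5] flags=0010 MI?F → skip
[6] flags=0010 → (cmp)
[7] flags=0010 LE?F → skip
[8] flags=0010 NE?T → r1=0xf8

VAL = 0xf8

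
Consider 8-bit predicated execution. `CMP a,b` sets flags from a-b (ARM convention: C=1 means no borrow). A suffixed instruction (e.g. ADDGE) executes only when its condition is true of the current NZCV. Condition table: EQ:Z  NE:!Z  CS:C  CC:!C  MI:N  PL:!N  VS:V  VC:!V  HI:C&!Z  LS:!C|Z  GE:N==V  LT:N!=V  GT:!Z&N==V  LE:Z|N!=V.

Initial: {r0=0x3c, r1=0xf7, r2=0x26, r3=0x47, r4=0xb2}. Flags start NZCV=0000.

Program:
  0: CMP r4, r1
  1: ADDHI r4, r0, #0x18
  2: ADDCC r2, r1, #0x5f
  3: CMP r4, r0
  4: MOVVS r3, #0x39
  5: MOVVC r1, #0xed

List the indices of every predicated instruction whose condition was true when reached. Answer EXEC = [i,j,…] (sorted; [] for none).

0: ✓ CMP  NZCV=1000
1: · ADDHI
2: ✓ ADDCC  r2←0x56
3: ✓ CMP  NZCV=0011
4: ✓ MOVVS  r3←0x39
5: · MOVVC

EXEC = [2,4]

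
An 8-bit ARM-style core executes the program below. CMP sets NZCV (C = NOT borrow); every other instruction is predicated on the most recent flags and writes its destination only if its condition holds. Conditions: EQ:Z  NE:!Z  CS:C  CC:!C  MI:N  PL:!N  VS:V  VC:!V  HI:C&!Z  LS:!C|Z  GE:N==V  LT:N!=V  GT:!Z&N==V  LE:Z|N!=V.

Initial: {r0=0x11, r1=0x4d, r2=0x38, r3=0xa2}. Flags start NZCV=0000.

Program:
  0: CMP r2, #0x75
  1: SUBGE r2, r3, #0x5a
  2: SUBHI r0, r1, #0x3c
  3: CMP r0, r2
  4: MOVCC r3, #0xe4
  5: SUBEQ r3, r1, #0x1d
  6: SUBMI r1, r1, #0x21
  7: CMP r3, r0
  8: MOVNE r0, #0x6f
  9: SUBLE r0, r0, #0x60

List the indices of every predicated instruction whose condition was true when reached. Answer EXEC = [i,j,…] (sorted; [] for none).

EXEC = [4,6,8,9]

0: ✓ CMP  NZCV=1000
1: · SUBGE
2: · SUBHI
3: ✓ CMP  NZCV=1000
4: ✓ MOVCC  r3←0xe4
5: · SUBEQ
6: ✓ SUBMI  r1←0x2c
7: ✓ CMP  NZCV=1010
8: ✓ MOVNE  r0←0x6f
9: ✓ SUBLE  r0←0x0f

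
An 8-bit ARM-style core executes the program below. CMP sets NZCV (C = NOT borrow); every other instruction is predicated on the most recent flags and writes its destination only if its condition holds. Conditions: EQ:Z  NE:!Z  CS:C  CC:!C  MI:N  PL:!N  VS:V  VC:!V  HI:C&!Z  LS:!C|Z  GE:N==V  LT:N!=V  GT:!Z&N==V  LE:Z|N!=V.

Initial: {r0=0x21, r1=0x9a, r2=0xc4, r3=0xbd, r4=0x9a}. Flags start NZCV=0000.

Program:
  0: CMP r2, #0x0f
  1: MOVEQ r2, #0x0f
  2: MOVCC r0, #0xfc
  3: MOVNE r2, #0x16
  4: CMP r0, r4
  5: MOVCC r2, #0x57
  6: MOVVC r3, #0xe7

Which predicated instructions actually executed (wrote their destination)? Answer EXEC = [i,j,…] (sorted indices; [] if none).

[0] flags=1010 → (cmp)
[1] flags=1010 EQ?F → skip
[2] flags=1010 CC?F → skip
[3] flags=1010 NE?T → r2=0x16
[4] flags=1001 → (cmp)
[5] flags=1001 CC?T → r2=0x57
[6] flags=1001 VC?F → skip

EXEC = [3,5]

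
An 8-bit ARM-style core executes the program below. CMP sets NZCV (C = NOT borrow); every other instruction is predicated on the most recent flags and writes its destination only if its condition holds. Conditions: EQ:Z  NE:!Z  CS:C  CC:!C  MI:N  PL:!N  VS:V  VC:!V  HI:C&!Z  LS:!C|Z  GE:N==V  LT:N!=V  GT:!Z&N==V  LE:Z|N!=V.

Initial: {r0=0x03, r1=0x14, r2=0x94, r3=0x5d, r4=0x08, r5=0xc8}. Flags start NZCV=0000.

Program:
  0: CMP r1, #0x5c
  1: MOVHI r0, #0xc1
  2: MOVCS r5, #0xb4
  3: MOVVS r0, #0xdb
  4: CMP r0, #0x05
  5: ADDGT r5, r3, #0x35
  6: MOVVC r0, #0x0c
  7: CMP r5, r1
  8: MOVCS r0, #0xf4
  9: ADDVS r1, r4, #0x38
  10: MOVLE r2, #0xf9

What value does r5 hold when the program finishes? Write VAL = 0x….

VAL = 0xc8

[0] flags=1000 → (cmp)
[1] flags=1000 HI?F → skip
[2] flags=1000 CS?F → skip
[3] flags=1000 VS?F → skip
[4] flags=1000 → (cmp)
[5] flags=1000 GT?F → skip
[6] flags=1000 VC?T → r0=0x0c
[7] flags=1010 → (cmp)
[8] flags=1010 CS?T → r0=0xf4
[9] flags=1010 VS?F → skip
[10] flags=1010 LE?T → r2=0xf9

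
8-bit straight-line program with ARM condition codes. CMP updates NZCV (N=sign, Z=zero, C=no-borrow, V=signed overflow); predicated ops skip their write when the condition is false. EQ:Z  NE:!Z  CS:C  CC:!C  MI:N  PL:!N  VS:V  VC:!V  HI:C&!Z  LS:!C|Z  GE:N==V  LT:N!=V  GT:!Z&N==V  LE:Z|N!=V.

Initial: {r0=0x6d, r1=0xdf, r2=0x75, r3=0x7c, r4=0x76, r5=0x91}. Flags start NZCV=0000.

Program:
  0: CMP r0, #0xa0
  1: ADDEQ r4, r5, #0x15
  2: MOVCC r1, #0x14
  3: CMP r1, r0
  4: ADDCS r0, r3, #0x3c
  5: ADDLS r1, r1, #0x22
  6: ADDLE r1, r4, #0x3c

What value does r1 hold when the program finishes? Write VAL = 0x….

VAL = 0xb2

[0] flags=1001 → (cmp)
[1] flags=1001 EQ?F → skip
[2] flags=1001 CC?T → r1=0x14
[3] flags=1000 → (cmp)
[4] flags=1000 CS?F → skip
[5] flags=1000 LS?T → r1=0x36
[6] flags=1000 LE?T → r1=0xb2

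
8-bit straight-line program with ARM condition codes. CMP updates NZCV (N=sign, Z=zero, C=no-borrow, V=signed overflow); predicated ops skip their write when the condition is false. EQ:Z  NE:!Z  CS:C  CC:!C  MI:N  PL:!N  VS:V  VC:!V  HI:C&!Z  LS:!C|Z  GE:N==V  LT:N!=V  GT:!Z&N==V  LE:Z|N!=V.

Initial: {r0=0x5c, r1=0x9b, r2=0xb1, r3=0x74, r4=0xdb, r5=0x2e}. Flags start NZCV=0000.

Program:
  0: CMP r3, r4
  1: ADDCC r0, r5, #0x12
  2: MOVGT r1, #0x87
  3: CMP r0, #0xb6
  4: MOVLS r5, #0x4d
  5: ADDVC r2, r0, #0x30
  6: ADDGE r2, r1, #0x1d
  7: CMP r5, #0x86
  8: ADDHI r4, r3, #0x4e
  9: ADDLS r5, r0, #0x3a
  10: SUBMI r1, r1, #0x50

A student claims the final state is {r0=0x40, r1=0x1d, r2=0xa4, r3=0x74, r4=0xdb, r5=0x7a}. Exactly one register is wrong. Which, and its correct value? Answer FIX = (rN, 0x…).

0: ✓ CMP  NZCV=1001
1: ✓ ADDCC  r0←0x40
2: ✓ MOVGT  r1←0x87
3: ✓ CMP  NZCV=1001
4: ✓ MOVLS  r5←0x4d
5: · ADDVC
6: ✓ ADDGE  r2←0xa4
7: ✓ CMP  NZCV=1001
8: · ADDHI
9: ✓ ADDLS  r5←0x7a
10: ✓ SUBMI  r1←0x37

FIX = (r1, 0x37)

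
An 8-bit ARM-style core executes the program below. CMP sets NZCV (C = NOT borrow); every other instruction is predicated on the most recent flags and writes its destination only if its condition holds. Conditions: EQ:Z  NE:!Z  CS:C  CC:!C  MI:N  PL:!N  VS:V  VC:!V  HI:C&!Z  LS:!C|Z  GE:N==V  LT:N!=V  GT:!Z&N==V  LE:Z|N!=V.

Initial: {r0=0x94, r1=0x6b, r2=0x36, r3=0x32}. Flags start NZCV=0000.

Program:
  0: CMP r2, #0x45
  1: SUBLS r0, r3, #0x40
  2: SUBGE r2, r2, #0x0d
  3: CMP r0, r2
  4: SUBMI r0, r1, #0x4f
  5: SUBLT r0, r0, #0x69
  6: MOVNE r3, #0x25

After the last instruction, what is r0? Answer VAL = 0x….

VAL = 0xb3

0: ✓ CMP  NZCV=1000
1: ✓ SUBLS  r0←0xf2
2: · SUBGE
3: ✓ CMP  NZCV=1010
4: ✓ SUBMI  r0←0x1c
5: ✓ SUBLT  r0←0xb3
6: ✓ MOVNE  r3←0x25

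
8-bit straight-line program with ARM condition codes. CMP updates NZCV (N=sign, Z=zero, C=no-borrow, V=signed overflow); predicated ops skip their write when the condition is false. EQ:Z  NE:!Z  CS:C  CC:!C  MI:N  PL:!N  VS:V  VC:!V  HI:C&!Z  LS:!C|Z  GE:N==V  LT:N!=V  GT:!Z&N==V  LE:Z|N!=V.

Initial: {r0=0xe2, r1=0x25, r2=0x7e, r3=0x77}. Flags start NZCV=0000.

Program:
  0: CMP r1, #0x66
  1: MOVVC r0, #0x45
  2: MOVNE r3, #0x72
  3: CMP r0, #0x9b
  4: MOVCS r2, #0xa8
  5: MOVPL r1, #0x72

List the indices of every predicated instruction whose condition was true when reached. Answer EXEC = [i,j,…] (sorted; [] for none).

EXEC = [1,2]

0: ✓ CMP  NZCV=1000
1: ✓ MOVVC  r0←0x45
2: ✓ MOVNE  r3←0x72
3: ✓ CMP  NZCV=1001
4: · MOVCS
5: · MOVPL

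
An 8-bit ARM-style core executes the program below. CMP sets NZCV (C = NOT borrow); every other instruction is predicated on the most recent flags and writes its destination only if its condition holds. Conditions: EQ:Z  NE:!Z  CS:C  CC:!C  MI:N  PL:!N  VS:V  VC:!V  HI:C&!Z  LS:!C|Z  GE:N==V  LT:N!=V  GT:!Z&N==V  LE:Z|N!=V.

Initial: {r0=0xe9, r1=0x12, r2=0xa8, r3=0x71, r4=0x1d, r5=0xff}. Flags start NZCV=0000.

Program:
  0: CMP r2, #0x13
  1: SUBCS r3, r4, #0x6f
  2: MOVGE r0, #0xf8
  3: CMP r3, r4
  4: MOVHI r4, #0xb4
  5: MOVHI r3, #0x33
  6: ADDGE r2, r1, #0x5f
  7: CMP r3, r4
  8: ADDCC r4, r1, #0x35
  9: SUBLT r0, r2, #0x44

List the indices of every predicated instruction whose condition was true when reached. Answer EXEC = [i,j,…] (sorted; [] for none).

0: ✓ CMP  NZCV=1010
1: ✓ SUBCS  r3←0xae
2: · MOVGE
3: ✓ CMP  NZCV=1010
4: ✓ MOVHI  r4←0xb4
5: ✓ MOVHI  r3←0x33
6: · ADDGE
7: ✓ CMP  NZCV=0000
8: ✓ ADDCC  r4←0x47
9: · SUBLT

EXEC = [1,4,5,8]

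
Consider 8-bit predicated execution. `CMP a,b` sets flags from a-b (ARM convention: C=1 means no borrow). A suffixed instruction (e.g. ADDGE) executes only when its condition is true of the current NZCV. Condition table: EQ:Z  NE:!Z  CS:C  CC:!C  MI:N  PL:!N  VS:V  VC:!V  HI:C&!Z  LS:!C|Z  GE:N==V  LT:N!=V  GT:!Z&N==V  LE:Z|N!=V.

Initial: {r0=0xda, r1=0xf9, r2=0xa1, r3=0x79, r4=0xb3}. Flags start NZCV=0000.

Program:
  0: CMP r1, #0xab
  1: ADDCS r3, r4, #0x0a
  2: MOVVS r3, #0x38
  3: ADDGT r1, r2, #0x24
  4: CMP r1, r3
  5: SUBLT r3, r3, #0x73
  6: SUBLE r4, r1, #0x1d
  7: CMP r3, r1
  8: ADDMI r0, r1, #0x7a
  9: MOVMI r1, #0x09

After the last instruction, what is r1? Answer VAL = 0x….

[0] flags=0010 → (cmp)
[1] flags=0010 CS?T → r3=0xbd
[2] flags=0010 VS?F → skip
[3] flags=0010 GT?T → r1=0xc5
[4] flags=0010 → (cmp)
[5] flags=0010 LT?F → skip
[6] flags=0010 LE?F → skip
[7] flags=1000 → (cmp)
[8] flags=1000 MI?T → r0=0x3f
[9] flags=1000 MI?T → r1=0x09

VAL = 0x09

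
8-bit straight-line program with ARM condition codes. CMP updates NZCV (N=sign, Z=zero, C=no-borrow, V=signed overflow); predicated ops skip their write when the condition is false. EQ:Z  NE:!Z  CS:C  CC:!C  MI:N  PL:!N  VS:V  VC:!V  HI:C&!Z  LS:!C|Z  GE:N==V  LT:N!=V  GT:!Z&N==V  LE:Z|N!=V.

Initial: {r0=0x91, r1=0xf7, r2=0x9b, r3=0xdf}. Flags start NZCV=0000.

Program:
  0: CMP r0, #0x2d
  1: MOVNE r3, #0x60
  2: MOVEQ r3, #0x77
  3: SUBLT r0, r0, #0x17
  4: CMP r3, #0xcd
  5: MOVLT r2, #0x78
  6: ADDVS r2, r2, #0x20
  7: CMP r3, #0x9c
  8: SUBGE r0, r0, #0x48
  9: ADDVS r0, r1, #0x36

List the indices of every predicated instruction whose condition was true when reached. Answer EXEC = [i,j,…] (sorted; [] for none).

EXEC = [1,3,6,8,9]

[0] flags=0011 → (cmp)
[1] flags=0011 NE?T → r3=0x60
[2] flags=0011 EQ?F → skip
[3] flags=0011 LT?T → r0=0x7a
[4] flags=1001 → (cmp)
[5] flags=1001 LT?F → skip
[6] flags=1001 VS?T → r2=0xbb
[7] flags=1001 → (cmp)
[8] flags=1001 GE?T → r0=0x32
[9] flags=1001 VS?T → r0=0x2d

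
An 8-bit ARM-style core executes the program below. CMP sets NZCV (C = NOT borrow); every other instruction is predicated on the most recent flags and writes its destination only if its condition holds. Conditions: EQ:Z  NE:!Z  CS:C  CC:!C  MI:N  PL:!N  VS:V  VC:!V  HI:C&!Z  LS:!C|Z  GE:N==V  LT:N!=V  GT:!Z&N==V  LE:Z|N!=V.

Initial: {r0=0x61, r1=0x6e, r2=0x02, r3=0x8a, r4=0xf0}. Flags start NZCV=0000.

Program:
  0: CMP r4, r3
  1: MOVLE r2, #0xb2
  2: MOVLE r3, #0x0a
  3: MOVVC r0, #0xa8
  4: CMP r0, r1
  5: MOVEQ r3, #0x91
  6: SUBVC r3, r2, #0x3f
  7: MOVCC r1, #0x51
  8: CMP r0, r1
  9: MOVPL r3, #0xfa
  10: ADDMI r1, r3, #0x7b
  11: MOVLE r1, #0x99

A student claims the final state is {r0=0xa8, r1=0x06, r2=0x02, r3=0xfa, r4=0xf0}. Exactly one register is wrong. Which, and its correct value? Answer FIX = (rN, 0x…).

0: ✓ CMP  NZCV=0010
1: · MOVLE
2: · MOVLE
3: ✓ MOVVC  r0←0xa8
4: ✓ CMP  NZCV=0011
5: · MOVEQ
6: · SUBVC
7: · MOVCC
8: ✓ CMP  NZCV=0011
9: ✓ MOVPL  r3←0xfa
10: · ADDMI
11: ✓ MOVLE  r1←0x99

FIX = (r1, 0x99)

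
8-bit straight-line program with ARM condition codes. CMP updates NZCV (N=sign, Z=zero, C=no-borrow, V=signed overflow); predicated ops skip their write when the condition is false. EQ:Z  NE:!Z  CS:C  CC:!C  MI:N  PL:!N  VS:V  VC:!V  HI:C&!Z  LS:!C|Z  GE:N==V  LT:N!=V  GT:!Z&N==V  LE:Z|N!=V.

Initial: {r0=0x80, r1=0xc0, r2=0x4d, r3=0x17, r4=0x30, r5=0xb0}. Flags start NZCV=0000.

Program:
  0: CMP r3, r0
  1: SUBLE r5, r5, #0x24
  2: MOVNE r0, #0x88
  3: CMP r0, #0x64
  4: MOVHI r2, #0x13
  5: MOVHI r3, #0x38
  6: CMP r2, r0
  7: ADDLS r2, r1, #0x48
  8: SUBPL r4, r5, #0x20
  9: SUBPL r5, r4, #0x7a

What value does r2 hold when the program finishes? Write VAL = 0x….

[0] flags=1001 → (cmp)
[1] flags=1001 LE?F → skip
[2] flags=1001 NE?T → r0=0x88
[3] flags=0011 → (cmp)
[4] flags=0011 HI?T → r2=0x13
[5] flags=0011 HI?T → r3=0x38
[6] flags=1001 → (cmp)
[7] flags=1001 LS?T → r2=0x08
[8] flags=1001 PL?F → skip
[9] flags=1001 PL?F → skip

VAL = 0x08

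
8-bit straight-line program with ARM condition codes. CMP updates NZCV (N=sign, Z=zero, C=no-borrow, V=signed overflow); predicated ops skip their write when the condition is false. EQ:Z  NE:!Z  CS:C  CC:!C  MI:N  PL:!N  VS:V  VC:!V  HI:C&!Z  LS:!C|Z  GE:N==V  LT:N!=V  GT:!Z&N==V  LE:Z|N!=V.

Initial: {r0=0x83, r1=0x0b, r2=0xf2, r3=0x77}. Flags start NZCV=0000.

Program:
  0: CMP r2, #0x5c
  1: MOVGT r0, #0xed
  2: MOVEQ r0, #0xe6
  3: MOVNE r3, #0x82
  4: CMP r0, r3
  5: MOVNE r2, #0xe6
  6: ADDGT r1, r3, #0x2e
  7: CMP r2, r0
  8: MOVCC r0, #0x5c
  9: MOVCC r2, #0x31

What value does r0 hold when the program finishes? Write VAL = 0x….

0: ✓ CMP  NZCV=1010
1: · MOVGT
2: · MOVEQ
3: ✓ MOVNE  r3←0x82
4: ✓ CMP  NZCV=0010
5: ✓ MOVNE  r2←0xe6
6: ✓ ADDGT  r1←0xb0
7: ✓ CMP  NZCV=0010
8: · MOVCC
9: · MOVCC

VAL = 0x83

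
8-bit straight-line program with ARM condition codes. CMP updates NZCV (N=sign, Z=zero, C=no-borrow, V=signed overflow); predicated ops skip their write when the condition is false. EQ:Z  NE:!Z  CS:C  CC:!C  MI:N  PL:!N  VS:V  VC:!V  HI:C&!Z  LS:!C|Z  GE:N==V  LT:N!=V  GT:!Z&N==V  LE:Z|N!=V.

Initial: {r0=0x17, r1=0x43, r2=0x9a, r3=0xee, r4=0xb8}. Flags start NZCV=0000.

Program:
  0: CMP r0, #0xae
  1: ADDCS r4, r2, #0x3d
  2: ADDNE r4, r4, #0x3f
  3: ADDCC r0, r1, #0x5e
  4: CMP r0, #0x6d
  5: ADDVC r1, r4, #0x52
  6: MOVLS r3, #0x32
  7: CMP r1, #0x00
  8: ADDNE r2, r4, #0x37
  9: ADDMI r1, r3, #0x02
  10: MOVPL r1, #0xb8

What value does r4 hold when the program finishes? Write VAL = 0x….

VAL = 0xf7

0: ✓ CMP  NZCV=0000
1: · ADDCS
2: ✓ ADDNE  r4←0xf7
3: ✓ ADDCC  r0←0xa1
4: ✓ CMP  NZCV=0011
5: · ADDVC
6: · MOVLS
7: ✓ CMP  NZCV=0010
8: ✓ ADDNE  r2←0x2e
9: · ADDMI
10: ✓ MOVPL  r1←0xb8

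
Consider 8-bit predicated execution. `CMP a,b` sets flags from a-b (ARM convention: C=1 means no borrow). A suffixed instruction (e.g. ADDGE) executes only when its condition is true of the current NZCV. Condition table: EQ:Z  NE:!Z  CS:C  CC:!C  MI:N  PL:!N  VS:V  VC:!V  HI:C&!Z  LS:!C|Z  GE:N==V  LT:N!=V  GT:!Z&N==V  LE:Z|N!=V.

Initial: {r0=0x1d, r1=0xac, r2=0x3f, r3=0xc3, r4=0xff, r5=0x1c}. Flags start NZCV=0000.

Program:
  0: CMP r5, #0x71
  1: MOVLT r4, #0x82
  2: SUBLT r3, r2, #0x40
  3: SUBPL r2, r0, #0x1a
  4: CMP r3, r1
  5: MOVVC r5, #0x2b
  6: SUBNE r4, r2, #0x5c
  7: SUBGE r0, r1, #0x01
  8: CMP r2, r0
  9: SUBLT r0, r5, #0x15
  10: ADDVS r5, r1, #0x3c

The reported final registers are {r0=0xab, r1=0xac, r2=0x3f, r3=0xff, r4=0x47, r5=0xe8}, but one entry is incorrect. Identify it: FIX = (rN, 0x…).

FIX = (r4, 0xe3)

0: ✓ CMP  NZCV=1000
1: ✓ MOVLT  r4←0x82
2: ✓ SUBLT  r3←0xff
3: · SUBPL
4: ✓ CMP  NZCV=0010
5: ✓ MOVVC  r5←0x2b
6: ✓ SUBNE  r4←0xe3
7: ✓ SUBGE  r0←0xab
8: ✓ CMP  NZCV=1001
9: · SUBLT
10: ✓ ADDVS  r5←0xe8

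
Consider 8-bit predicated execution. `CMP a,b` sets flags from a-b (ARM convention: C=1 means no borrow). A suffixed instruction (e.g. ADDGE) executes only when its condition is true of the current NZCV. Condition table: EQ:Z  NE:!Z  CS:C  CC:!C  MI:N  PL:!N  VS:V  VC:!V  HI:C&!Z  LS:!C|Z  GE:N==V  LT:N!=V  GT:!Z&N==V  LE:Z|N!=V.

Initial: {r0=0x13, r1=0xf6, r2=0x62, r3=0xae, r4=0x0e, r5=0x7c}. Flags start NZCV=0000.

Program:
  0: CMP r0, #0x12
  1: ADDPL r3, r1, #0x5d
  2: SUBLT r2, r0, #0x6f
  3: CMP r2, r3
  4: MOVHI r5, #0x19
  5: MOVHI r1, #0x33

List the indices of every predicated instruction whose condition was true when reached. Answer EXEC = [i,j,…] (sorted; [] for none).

[0] flags=0010 → (cmp)
[1] flags=0010 PL?T → r3=0x53
[2] flags=0010 LT?F → skip
[3] flags=0010 → (cmp)
[4] flags=0010 HI?T → r5=0x19
[5] flags=0010 HI?T → r1=0x33

EXEC = [1,4,5]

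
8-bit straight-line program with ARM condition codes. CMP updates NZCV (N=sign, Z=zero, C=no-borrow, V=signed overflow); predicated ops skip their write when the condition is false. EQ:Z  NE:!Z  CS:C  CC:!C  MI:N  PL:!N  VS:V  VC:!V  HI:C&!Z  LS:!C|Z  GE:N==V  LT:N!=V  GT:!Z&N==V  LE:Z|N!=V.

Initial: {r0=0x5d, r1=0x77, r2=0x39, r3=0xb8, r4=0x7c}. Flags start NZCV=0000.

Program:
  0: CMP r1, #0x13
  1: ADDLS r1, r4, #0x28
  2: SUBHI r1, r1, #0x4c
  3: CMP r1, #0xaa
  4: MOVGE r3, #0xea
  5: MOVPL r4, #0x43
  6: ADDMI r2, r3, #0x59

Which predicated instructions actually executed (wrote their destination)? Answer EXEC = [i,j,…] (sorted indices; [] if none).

EXEC = [2,4,6]

0: ✓ CMP  NZCV=0010
1: · ADDLS
2: ✓ SUBHI  r1←0x2b
3: ✓ CMP  NZCV=1001
4: ✓ MOVGE  r3←0xea
5: · MOVPL
6: ✓ ADDMI  r2←0x43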